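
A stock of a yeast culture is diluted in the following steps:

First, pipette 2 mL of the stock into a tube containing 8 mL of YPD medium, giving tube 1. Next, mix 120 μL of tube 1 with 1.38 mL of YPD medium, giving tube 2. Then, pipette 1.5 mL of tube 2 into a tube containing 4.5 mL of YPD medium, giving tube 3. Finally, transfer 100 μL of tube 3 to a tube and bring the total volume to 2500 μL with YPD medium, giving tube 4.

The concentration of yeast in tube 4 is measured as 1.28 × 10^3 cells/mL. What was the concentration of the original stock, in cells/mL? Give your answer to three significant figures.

Step 1: 2 mL + 8 mL = 10 mL total → factor 10/2 = 5
Step 2: 120 μL + 1.38 mL = 1500 μL total → factor 1500/120 = 12.5
Step 3: 1.5 mL + 4.5 mL = 6 mL total → factor 6/1.5 = 4
Step 4: 100 μL brought to 2500 μL → factor 2500/100 = 25
Overall dilution factor = 5 × 12.5 × 4 × 25 = 6250
Stock = 1.28 × 10^3 cells/mL × 6250 = 8.00 × 10^6 cells/mL

8.00 × 10^6 cells/mL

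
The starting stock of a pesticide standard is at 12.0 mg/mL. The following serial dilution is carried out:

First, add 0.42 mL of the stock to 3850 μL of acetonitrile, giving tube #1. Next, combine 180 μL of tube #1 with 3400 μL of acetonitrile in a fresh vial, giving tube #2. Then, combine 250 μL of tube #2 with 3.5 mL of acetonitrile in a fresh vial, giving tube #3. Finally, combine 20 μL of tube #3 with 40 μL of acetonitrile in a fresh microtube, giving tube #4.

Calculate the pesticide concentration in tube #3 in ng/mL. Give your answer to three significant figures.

3.96 × 10^3 ng/mL

Step 1: 0.42 mL + 3850 μL = 4.27 mL total → factor 4.27/0.42 = 10.167
Step 2: 180 μL + 3400 μL = 3580 μL total → factor 3580/180 = 19.889
Step 3: 250 μL + 3.5 mL = 3750 μL total → factor 3750/250 = 15
Dilution factor through tube #3 = 10.167 × 19.889 × 15 = 3033.1
[tube #3] = 12.0 mg/mL / 3033.1 = 0.003956 mg/mL = 3.96 × 10^3 ng/mL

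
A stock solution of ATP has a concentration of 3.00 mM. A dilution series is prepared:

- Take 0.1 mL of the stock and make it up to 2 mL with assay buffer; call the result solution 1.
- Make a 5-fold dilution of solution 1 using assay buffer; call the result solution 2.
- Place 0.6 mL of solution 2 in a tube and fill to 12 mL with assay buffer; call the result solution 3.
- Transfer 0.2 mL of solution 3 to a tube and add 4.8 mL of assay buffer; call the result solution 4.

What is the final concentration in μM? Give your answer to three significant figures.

Step 1: 0.1 mL brought to 2 mL → factor 2/0.1 = 20
Step 2: 5-fold → factor 5
Step 3: 0.6 mL brought to 12 mL → factor 12/0.6 = 20
Step 4: 0.2 mL + 4.8 mL = 5 mL total → factor 5/0.2 = 25
Overall dilution factor = 20 × 5 × 20 × 25 = 50000
Final = 3.00 mM / 50000 = 6.000 × 10^-5 mM = 0.0600 μM

0.0600 μM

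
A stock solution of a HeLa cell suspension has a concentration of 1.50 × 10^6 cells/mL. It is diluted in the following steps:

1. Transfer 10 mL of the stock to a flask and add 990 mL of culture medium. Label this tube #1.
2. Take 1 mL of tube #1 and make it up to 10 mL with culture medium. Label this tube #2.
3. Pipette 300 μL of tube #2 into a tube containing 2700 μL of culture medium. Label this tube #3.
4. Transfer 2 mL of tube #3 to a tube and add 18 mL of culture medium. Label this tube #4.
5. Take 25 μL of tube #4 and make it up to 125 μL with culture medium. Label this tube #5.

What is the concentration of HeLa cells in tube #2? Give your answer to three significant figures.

Step 1: 10 mL + 990 mL = 1000 mL total → factor 1000/10 = 100
Step 2: 1 mL brought to 10 mL → factor 10/1 = 10
Dilution factor through tube #2 = 100 × 10 = 1000
[tube #2] = 1.50 × 10^6 cells/mL / 1000 = 1.50 × 10^3 cells/mL

1.50 × 10^3 cells/mL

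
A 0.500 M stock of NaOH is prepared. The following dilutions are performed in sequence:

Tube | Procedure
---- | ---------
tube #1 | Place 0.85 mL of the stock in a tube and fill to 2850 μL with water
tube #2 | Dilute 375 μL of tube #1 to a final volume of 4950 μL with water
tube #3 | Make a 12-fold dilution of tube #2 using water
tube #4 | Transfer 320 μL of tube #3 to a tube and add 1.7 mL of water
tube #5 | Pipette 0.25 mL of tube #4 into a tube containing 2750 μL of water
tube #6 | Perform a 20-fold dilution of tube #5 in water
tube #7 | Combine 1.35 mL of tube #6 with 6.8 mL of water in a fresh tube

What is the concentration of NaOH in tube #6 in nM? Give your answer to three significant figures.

Step 1: 0.85 mL brought to 2850 μL → factor 2.85/0.85 = 3.3529
Step 2: 375 μL brought to 4950 μL → factor 4950/375 = 13.2
Step 3: 12-fold → factor 12
Step 4: 320 μL + 1.7 mL = 2020 μL total → factor 2020/320 = 6.3125
Step 5: 0.25 mL + 2750 μL = 3 mL total → factor 3/0.25 = 12
Step 6: 20-fold → factor 20
Dilution factor through tube #6 = 3.3529 × 13.2 × 12 × 6.3125 × 12 × 20 = 8.0463 × 10^5
[tube #6] = 0.500 M / 8.0463 × 10^5 = 6.214 × 10^-7 M = 621 nM

621 nM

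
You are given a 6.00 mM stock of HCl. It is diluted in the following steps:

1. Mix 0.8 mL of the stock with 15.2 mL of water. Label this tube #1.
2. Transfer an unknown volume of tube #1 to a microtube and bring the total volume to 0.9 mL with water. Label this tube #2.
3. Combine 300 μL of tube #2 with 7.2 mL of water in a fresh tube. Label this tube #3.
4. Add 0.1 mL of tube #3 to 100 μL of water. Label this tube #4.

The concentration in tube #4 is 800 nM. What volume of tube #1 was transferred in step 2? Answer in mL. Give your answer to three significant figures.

0.120 mL

Step 1: 0.8 mL + 15.2 mL = 16 mL total → factor 16/0.8 = 20
Step 2: v brought to 0.9 mL → factor = 0.9 mL/v
Step 3: 300 μL + 7.2 mL = 7500 μL total → factor 7500/300 = 25
Step 4: 0.1 mL + 100 μL = 0.2 mL total → factor 0.2/0.1 = 2
Product of known-step factors = 1000
Overall factor = 6.00 mM / (800 nM) = 7500
Step-2 factor = 7500 / 1000 = 7.5
v = 0.9 mL / 7.5 = 0.120 mL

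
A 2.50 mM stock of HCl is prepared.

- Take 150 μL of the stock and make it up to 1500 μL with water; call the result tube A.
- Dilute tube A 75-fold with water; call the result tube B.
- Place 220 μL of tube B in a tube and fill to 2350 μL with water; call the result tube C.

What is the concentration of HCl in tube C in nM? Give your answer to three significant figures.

Step 1: 150 μL brought to 1500 μL → factor 1500/150 = 10
Step 2: 75-fold → factor 75
Step 3: 220 μL brought to 2350 μL → factor 2350/220 = 10.682
Overall dilution factor = 10 × 75 × 10.682 = 8011.4
Final = 2.50 mM / 8011.4 = 0.0003121 mM = 312 nM

312 nM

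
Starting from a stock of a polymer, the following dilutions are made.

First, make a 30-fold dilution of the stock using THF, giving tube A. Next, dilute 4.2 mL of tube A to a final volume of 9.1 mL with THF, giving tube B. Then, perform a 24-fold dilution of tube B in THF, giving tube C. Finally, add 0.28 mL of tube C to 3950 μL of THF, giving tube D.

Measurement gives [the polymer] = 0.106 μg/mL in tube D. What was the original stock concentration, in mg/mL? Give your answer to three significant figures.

Step 1: 30-fold → factor 30
Step 2: 4.2 mL brought to 9.1 mL → factor 9.1/4.2 = 2.1667
Step 3: 24-fold → factor 24
Step 4: 0.28 mL + 3950 μL = 4.23 mL total → factor 4.23/0.28 = 15.107
Overall dilution factor = 30 × 2.1667 × 24 × 15.107 = 23567
Stock = 0.106 μg/mL × 23567 = 2498 μg/mL = 2.50 mg/mL

2.50 mg/mL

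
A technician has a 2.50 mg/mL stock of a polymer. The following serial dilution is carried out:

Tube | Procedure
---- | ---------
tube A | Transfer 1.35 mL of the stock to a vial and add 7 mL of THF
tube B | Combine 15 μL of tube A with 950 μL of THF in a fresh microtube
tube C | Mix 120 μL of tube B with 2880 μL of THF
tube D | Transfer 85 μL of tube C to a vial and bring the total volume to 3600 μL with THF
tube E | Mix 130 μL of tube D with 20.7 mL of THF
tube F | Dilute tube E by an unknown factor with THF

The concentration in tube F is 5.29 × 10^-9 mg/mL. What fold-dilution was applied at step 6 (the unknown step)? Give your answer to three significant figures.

Step 1: 1.35 mL + 7 mL = 8.35 mL total → factor 8.35/1.35 = 6.1852
Step 2: 15 μL + 950 μL = 965 μL total → factor 965/15 = 64.333
Step 3: 120 μL + 2880 μL = 3000 μL total → factor 3000/120 = 25
Step 4: 85 μL brought to 3600 μL → factor 3600/85 = 42.353
Step 5: 130 μL + 20.7 mL = 20830 μL total → factor 20830/130 = 160.23
Step 6: unknown factor x
Product of known-step factors = 6.7508 × 10^7
Overall factor = 2.50 mg/mL / (5.29 × 10^-9 mg/mL) = 4.7259 × 10^8
x = 4.7259 × 10^8 / 6.7508 × 10^7 = 7.00

7.00-fold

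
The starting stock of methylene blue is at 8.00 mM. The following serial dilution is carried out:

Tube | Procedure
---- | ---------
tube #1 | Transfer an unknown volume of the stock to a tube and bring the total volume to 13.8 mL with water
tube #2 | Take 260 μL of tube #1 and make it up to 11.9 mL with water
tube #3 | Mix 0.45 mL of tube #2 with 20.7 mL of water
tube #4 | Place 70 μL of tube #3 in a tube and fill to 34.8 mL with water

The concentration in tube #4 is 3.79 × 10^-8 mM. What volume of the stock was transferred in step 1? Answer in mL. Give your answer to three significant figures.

0.0699 mL

Step 1: v brought to 13.8 mL → factor = 13.8 mL/v
Step 2: 260 μL brought to 11.9 mL → factor 11900/260 = 45.769
Step 3: 0.45 mL + 20.7 mL = 21.15 mL total → factor 21.15/0.45 = 47
Step 4: 70 μL brought to 34.8 mL → factor 34800/70 = 497.14
Product of known-step factors = 1.0694 × 10^6
Overall factor = 8.00 mM / (3.79 × 10^-8 mM) = 2.1108 × 10^8
Step-1 factor = 2.1108 × 10^8 / 1.0694 × 10^6 = 197.38
v = 13.8 mL / 197.38 = 0.0699 mL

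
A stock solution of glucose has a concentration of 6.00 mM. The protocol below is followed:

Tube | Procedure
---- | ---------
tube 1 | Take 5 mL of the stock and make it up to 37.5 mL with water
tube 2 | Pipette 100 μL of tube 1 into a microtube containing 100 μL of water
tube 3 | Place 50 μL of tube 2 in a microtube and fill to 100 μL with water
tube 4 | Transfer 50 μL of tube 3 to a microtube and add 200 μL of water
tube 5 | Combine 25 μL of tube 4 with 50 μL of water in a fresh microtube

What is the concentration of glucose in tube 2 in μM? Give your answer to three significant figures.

400 μM

Step 1: 5 mL brought to 37.5 mL → factor 37.5/5 = 7.5
Step 2: 100 μL + 100 μL = 200 μL total → factor 200/100 = 2
Dilution factor through tube 2 = 7.5 × 2 = 15
[tube 2] = 6.00 mM / 15 = 0.4000 mM = 400 μM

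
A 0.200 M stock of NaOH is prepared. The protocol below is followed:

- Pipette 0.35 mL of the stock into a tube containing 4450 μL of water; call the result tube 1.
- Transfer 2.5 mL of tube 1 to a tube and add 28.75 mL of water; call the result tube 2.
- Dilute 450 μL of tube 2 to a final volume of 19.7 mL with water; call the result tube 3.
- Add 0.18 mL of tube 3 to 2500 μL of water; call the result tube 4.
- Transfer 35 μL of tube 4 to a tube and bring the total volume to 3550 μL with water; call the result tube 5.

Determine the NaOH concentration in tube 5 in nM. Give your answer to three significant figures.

Step 1: 0.35 mL + 4450 μL = 4.8 mL total → factor 4.8/0.35 = 13.714
Step 2: 2.5 mL + 28.75 mL = 31.25 mL total → factor 31.25/2.5 = 12.5
Step 3: 450 μL brought to 19.7 mL → factor 19700/450 = 43.778
Step 4: 0.18 mL + 2500 μL = 2.68 mL total → factor 2.68/0.18 = 14.889
Step 5: 35 μL brought to 3550 μL → factor 3550/35 = 101.43
Overall dilution factor = 13.714 × 12.5 × 43.778 × 14.889 × 101.43 = 1.1333 × 10^7
Final = 0.200 M / 1.1333 × 10^7 = 1.765 × 10^-8 M = 17.6 nM

17.6 nM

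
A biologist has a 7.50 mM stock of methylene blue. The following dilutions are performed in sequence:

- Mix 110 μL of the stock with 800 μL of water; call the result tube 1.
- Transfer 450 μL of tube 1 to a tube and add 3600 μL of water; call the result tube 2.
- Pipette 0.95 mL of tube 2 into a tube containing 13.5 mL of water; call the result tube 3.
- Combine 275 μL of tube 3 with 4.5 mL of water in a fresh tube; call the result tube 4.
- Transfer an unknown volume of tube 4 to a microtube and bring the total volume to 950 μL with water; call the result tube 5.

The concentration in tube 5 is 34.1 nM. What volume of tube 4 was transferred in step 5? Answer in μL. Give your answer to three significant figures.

Step 1: 110 μL + 800 μL = 910 μL total → factor 910/110 = 8.2727
Step 2: 450 μL + 3600 μL = 4050 μL total → factor 4050/450 = 9
Step 3: 0.95 mL + 13.5 mL = 14.45 mL total → factor 14.45/0.95 = 15.211
Step 4: 275 μL + 4.5 mL = 4775 μL total → factor 4775/275 = 17.364
Step 5: v brought to 950 μL → factor = 950 μL/v
Product of known-step factors = 19664
Overall factor = 7.50 mM / (34.1 nM) = 2.1994 × 10^5
Step-5 factor = 2.1994 × 10^5 / 19664 = 11.185
v = 950 μL / 11.185 = 84.9 μL

84.9 μL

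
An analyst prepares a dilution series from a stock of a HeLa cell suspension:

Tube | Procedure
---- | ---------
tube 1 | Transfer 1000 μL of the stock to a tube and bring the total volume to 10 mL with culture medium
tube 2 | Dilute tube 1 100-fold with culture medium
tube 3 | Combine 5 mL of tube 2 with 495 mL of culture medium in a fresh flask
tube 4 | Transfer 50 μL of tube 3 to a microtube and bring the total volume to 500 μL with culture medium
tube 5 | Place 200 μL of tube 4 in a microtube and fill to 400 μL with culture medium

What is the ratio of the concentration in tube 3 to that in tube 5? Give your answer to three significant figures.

20.0

Step 1: 1000 μL brought to 10 mL → factor 10000/1000 = 10
Step 2: 100-fold → factor 100
Step 3: 5 mL + 495 mL = 500 mL total → factor 500/5 = 100
Step 4: 50 μL brought to 500 μL → factor 500/50 = 10
Step 5: 200 μL brought to 400 μL → factor 400/200 = 2
Dilution factor to tube 3 = 1 × 10^5; to tube 5 = 2 × 10^6
[tube 3]/[tube 5] = (factor to tube 5)/(factor to tube 3) = 2 × 10^6/1 × 10^5 = 20.0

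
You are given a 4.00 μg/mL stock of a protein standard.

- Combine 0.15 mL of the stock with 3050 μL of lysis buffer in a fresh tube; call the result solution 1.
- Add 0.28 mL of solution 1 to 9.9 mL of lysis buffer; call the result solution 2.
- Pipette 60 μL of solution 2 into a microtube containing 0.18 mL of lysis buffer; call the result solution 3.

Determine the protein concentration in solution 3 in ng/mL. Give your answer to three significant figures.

Step 1: 0.15 mL + 3050 μL = 3.2 mL total → factor 3.2/0.15 = 21.333
Step 2: 0.28 mL + 9.9 mL = 10.18 mL total → factor 10.18/0.28 = 36.357
Step 3: 60 μL + 0.18 mL = 240 μL total → factor 240/60 = 4
Overall dilution factor = 21.333 × 36.357 × 4 = 3102.5
Final = 4.00 μg/mL / 3102.5 = 0.001289 μg/mL = 1.29 ng/mL

1.29 ng/mL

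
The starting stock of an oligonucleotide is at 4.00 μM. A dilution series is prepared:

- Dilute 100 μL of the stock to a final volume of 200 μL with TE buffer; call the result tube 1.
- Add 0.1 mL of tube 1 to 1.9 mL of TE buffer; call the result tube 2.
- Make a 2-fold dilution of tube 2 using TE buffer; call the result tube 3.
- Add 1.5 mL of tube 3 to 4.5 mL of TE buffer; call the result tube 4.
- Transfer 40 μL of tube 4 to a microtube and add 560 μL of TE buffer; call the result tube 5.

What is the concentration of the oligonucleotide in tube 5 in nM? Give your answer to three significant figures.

0.833 nM

Step 1: 100 μL brought to 200 μL → factor 200/100 = 2
Step 2: 0.1 mL + 1.9 mL = 2 mL total → factor 2/0.1 = 20
Step 3: 2-fold → factor 2
Step 4: 1.5 mL + 4.5 mL = 6 mL total → factor 6/1.5 = 4
Step 5: 40 μL + 560 μL = 600 μL total → factor 600/40 = 15
Overall dilution factor = 2 × 20 × 2 × 4 × 15 = 4800
Final = 4.00 μM / 4800 = 0.0008333 μM = 0.833 nM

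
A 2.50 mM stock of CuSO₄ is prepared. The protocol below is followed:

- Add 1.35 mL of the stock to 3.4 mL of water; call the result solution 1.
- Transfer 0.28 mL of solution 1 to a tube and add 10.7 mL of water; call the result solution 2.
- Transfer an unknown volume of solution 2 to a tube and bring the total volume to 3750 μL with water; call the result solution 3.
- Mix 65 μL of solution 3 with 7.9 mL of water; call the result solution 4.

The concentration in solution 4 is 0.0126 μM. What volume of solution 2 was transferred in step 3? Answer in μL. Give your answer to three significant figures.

Step 1: 1.35 mL + 3.4 mL = 4.75 mL total → factor 4.75/1.35 = 3.5185
Step 2: 0.28 mL + 10.7 mL = 10.98 mL total → factor 10.98/0.28 = 39.214
Step 3: v brought to 3750 μL → factor = 3750 μL/v
Step 4: 65 μL + 7.9 mL = 7965 μL total → factor 7965/65 = 122.54
Product of known-step factors = 16907
Overall factor = 2.50 mM / (0.0126 μM) = 1.9841 × 10^5
Step-3 factor = 1.9841 × 10^5 / 16907 = 11.735
v = 3750 μL / 11.735 = 320 μL

320 μL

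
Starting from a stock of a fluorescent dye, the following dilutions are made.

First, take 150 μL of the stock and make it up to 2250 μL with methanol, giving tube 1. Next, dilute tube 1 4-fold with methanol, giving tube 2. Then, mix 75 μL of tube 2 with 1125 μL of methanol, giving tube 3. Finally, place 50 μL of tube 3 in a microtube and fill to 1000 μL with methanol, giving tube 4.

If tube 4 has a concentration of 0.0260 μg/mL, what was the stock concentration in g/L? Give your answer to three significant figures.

Step 1: 150 μL brought to 2250 μL → factor 2250/150 = 15
Step 2: 4-fold → factor 4
Step 3: 75 μL + 1125 μL = 1200 μL total → factor 1200/75 = 16
Step 4: 50 μL brought to 1000 μL → factor 1000/50 = 20
Overall dilution factor = 15 × 4 × 16 × 20 = 19200
Stock = 0.0260 μg/mL × 19200 = 499.2 μg/mL = 0.499 g/L

0.499 g/L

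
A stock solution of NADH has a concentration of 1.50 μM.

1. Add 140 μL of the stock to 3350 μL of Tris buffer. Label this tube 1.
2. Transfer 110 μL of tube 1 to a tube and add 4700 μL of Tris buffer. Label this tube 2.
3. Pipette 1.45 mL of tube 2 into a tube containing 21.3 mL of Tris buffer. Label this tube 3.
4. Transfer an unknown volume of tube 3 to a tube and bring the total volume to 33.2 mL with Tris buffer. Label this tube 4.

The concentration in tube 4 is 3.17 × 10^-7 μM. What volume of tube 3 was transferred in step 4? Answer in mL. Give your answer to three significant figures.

Step 1: 140 μL + 3350 μL = 3490 μL total → factor 3490/140 = 24.929
Step 2: 110 μL + 4700 μL = 4810 μL total → factor 4810/110 = 43.727
Step 3: 1.45 mL + 21.3 mL = 22.75 mL total → factor 22.75/1.45 = 15.69
Step 4: v brought to 33.2 mL → factor = 33.2 mL/v
Product of known-step factors = 17103
Overall factor = 1.50 μM / (3.17 × 10^-7 μM) = 4.7319 × 10^6
Step-4 factor = 4.7319 × 10^6 / 17103 = 276.67
v = 33.2 mL / 276.67 = 0.120 mL

0.120 mL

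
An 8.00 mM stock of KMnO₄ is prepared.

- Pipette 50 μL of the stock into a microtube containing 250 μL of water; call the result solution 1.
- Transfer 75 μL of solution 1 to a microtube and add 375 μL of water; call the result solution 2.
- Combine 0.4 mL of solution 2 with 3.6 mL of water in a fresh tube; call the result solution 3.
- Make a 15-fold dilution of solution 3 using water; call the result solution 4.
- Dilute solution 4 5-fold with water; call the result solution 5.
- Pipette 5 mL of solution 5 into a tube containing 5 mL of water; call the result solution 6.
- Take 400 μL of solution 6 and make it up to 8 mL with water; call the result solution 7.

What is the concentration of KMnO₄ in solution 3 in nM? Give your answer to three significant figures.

2.22 × 10^4 nM

Step 1: 50 μL + 250 μL = 300 μL total → factor 300/50 = 6
Step 2: 75 μL + 375 μL = 450 μL total → factor 450/75 = 6
Step 3: 0.4 mL + 3.6 mL = 4 mL total → factor 4/0.4 = 10
Dilution factor through solution 3 = 6 × 6 × 10 = 360
[solution 3] = 8.00 mM / 360 = 0.02222 mM = 2.22 × 10^4 nM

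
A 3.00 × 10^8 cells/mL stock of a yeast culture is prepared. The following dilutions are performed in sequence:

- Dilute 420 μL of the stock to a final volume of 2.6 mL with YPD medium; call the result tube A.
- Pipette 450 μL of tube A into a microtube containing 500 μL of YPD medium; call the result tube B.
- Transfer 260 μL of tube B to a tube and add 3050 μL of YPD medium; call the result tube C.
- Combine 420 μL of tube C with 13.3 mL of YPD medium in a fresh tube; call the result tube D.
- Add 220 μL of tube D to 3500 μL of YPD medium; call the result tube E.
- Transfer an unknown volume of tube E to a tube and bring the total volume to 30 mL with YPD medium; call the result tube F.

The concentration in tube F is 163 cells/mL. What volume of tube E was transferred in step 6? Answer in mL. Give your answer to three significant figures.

1.50 mL

Step 1: 420 μL brought to 2.6 mL → factor 2600/420 = 6.1905
Step 2: 450 μL + 500 μL = 950 μL total → factor 950/450 = 2.1111
Step 3: 260 μL + 3050 μL = 3310 μL total → factor 3310/260 = 12.731
Step 4: 420 μL + 13.3 mL = 13720 μL total → factor 13720/420 = 32.667
Step 5: 220 μL + 3500 μL = 3720 μL total → factor 3720/220 = 16.909
Step 6: v brought to 30 mL → factor = 30 mL/v
Product of known-step factors = 91900
Overall factor = 3.00 × 10^8 cells/mL / (163 cells/mL) = 1.8405 × 10^6
Step-6 factor = 1.8405 × 10^6 / 91900 = 20.027
v = 30 mL / 20.027 = 1.50 mL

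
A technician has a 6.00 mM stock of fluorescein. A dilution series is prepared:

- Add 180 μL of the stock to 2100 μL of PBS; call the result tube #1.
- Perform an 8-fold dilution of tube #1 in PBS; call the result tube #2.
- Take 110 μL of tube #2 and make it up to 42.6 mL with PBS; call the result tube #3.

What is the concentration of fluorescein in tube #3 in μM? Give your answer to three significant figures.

0.153 μM

Step 1: 180 μL + 2100 μL = 2280 μL total → factor 2280/180 = 12.667
Step 2: 8-fold → factor 8
Step 3: 110 μL brought to 42.6 mL → factor 42600/110 = 387.27
Overall dilution factor = 12.667 × 8 × 387.27 = 39244
Final = 6.00 mM / 39244 = 0.0001529 mM = 0.153 μM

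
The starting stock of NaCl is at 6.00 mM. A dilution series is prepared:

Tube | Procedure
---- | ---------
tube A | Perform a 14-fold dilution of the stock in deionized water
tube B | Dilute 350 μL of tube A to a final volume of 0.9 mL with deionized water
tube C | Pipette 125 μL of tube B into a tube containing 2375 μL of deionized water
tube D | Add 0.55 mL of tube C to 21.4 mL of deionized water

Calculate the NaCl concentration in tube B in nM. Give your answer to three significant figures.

Step 1: 14-fold → factor 14
Step 2: 350 μL brought to 0.9 mL → factor 900/350 = 2.5714
Dilution factor through tube B = 14 × 2.5714 = 36
[tube B] = 6.00 mM / 36 = 0.1667 mM = 1.67 × 10^5 nM

1.67 × 10^5 nM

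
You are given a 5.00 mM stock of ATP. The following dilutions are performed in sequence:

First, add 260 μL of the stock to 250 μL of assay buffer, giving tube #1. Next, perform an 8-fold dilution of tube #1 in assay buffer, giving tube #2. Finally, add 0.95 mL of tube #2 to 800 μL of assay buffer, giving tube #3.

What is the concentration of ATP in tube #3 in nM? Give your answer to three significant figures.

Step 1: 260 μL + 250 μL = 510 μL total → factor 510/260 = 1.9615
Step 2: 8-fold → factor 8
Step 3: 0.95 mL + 800 μL = 1.75 mL total → factor 1.75/0.95 = 1.8421
Overall dilution factor = 1.9615 × 8 × 1.8421 = 28.907
Final = 5.00 mM / 28.907 = 0.1730 mM = 1.73 × 10^5 nM

1.73 × 10^5 nM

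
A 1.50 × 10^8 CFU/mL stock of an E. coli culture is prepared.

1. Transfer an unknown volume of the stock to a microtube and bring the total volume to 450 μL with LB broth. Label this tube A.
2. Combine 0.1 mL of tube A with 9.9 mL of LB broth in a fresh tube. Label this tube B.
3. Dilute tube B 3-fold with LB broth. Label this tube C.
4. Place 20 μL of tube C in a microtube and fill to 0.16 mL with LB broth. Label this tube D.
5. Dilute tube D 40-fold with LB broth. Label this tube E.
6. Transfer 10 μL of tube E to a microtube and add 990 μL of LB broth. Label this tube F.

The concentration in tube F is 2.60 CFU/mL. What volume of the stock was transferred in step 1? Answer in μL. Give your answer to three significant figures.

Step 1: v brought to 450 μL → factor = 450 μL/v
Step 2: 0.1 mL + 9.9 mL = 10 mL total → factor 10/0.1 = 100
Step 3: 3-fold → factor 3
Step 4: 20 μL brought to 0.16 mL → factor 160/20 = 8
Step 5: 40-fold → factor 40
Step 6: 10 μL + 990 μL = 1000 μL total → factor 1000/10 = 100
Product of known-step factors = 9.6 × 10^6
Overall factor = 1.50 × 10^8 CFU/mL / (2.60 CFU/mL) = 5.7692 × 10^7
Step-1 factor = 5.7692 × 10^7 / 9.6 × 10^6 = 6.0096
v = 450 μL / 6.0096 = 74.9 μL

74.9 μL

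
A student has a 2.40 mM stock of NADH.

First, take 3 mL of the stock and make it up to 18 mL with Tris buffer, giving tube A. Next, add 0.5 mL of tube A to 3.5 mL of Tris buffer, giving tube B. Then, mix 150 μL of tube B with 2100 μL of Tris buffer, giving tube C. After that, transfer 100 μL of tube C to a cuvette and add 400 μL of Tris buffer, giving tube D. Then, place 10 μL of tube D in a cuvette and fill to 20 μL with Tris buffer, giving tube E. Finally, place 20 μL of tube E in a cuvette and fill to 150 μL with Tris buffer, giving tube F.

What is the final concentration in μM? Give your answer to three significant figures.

Step 1: 3 mL brought to 18 mL → factor 18/3 = 6
Step 2: 0.5 mL + 3.5 mL = 4 mL total → factor 4/0.5 = 8
Step 3: 150 μL + 2100 μL = 2250 μL total → factor 2250/150 = 15
Step 4: 100 μL + 400 μL = 500 μL total → factor 500/100 = 5
Step 5: 10 μL brought to 20 μL → factor 20/10 = 2
Step 6: 20 μL brought to 150 μL → factor 150/20 = 7.5
Overall dilution factor = 6 × 8 × 15 × 5 × 2 × 7.5 = 54000
Final = 2.40 mM / 54000 = 4.444 × 10^-5 mM = 0.0444 μM

0.0444 μM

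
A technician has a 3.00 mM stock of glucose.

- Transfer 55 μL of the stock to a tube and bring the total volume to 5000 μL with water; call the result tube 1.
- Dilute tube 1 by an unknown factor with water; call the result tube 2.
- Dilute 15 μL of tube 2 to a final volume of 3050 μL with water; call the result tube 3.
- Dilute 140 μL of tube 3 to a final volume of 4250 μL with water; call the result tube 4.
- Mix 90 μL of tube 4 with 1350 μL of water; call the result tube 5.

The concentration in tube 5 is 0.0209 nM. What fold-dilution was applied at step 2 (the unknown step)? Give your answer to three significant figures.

16.0-fold

Step 1: 55 μL brought to 5000 μL → factor 5000/55 = 90.909
Step 2: unknown factor x
Step 3: 15 μL brought to 3050 μL → factor 3050/15 = 203.33
Step 4: 140 μL brought to 4250 μL → factor 4250/140 = 30.357
Step 5: 90 μL + 1350 μL = 1440 μL total → factor 1440/90 = 16
Product of known-step factors = 8.9784 × 10^6
Overall factor = 3.00 mM / (0.0209 nM) = 1.4354 × 10^8
x = 1.4354 × 10^8 / 8.9784 × 10^6 = 16.0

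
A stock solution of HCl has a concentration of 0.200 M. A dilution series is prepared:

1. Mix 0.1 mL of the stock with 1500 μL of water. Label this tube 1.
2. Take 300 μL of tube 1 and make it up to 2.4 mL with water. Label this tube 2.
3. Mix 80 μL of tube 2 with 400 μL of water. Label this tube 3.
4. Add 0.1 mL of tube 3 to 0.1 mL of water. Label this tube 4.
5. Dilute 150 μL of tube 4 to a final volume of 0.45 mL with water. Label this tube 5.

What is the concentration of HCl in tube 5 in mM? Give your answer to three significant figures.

Step 1: 0.1 mL + 1500 μL = 1.6 mL total → factor 1.6/0.1 = 16
Step 2: 300 μL brought to 2.4 mL → factor 2400/300 = 8
Step 3: 80 μL + 400 μL = 480 μL total → factor 480/80 = 6
Step 4: 0.1 mL + 0.1 mL = 0.2 mL total → factor 0.2/0.1 = 2
Step 5: 150 μL brought to 0.45 mL → factor 450/150 = 3
Overall dilution factor = 16 × 8 × 6 × 2 × 3 = 4608
Final = 0.200 M / 4608 = 4.340 × 10^-5 M = 0.0434 mM

0.0434 mM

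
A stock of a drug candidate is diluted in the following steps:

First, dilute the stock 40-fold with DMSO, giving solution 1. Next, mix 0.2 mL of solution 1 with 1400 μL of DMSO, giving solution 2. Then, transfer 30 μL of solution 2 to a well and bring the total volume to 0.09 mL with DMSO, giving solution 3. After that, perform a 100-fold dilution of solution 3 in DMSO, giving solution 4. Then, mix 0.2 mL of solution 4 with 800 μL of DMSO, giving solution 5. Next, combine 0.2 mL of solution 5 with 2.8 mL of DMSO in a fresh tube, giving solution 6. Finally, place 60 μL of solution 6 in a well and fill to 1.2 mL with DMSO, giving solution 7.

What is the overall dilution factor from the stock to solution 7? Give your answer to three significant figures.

Step 1: 40-fold → factor 40
Step 2: 0.2 mL + 1400 μL = 1.6 mL total → factor 1.6/0.2 = 8
Step 3: 30 μL brought to 0.09 mL → factor 90/30 = 3
Step 4: 100-fold → factor 100
Step 5: 0.2 mL + 800 μL = 1 mL total → factor 1/0.2 = 5
Step 6: 0.2 mL + 2.8 mL = 3 mL total → factor 3/0.2 = 15
Step 7: 60 μL brought to 1.2 mL → factor 1200/60 = 20
Overall dilution factor = 40 × 8 × 3 × 100 × 5 × 15 × 20 = 1.44 × 10^8

1.44 × 10^8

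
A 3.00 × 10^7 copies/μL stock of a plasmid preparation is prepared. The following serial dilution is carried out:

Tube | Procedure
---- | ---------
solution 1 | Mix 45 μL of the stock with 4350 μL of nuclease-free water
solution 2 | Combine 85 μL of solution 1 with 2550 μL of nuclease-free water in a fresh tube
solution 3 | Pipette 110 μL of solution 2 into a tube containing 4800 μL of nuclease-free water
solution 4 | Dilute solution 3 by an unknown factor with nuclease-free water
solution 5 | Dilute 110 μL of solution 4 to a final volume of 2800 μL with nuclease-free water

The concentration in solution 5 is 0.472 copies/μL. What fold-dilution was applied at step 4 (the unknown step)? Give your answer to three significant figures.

18.5-fold

Step 1: 45 μL + 4350 μL = 4395 μL total → factor 4395/45 = 97.667
Step 2: 85 μL + 2550 μL = 2635 μL total → factor 2635/85 = 31
Step 3: 110 μL + 4800 μL = 4910 μL total → factor 4910/110 = 44.636
Step 4: unknown factor x
Step 5: 110 μL brought to 2800 μL → factor 2800/110 = 25.455
Product of known-step factors = 3.44 × 10^6
Overall factor = 3.00 × 10^7 copies/μL / (0.472 copies/μL) = 6.3559 × 10^7
x = 6.3559 × 10^7 / 3.44 × 10^6 = 18.5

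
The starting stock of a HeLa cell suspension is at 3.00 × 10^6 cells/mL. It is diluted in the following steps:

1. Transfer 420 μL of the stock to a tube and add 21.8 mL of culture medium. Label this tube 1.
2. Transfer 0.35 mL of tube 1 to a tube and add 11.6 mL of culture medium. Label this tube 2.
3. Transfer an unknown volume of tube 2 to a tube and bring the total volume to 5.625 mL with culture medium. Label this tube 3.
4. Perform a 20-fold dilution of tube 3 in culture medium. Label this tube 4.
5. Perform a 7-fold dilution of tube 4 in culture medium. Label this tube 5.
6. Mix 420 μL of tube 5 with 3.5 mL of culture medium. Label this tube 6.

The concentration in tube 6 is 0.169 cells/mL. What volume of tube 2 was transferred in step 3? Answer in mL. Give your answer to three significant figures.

0.748 mL

Step 1: 420 μL + 21.8 mL = 22220 μL total → factor 22220/420 = 52.905
Step 2: 0.35 mL + 11.6 mL = 11.95 mL total → factor 11.95/0.35 = 34.143
Step 3: v brought to 5.625 mL → factor = 5.625 mL/v
Step 4: 20-fold → factor 20
Step 5: 7-fold → factor 7
Step 6: 420 μL + 3.5 mL = 3920 μL total → factor 3920/420 = 9.3333
Product of known-step factors = 2.3603 × 10^6
Overall factor = 3.00 × 10^6 cells/mL / (0.169 cells/mL) = 1.7751 × 10^7
Step-3 factor = 1.7751 × 10^7 / 2.3603 × 10^6 = 7.521
v = 5.625 mL / 7.521 = 0.748 mL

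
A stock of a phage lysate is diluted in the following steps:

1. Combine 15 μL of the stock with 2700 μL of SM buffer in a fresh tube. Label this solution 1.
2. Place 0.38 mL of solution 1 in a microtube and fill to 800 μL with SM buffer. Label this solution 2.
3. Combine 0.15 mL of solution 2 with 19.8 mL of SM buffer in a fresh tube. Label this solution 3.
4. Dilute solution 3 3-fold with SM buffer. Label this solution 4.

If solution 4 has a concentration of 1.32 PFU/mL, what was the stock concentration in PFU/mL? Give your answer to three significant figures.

Step 1: 15 μL + 2700 μL = 2715 μL total → factor 2715/15 = 181
Step 2: 0.38 mL brought to 800 μL → factor 0.8/0.38 = 2.1053
Step 3: 0.15 mL + 19.8 mL = 19.95 mL total → factor 19.95/0.15 = 133
Step 4: 3-fold → factor 3
Overall dilution factor = 181 × 2.1053 × 133 × 3 = 1.5204 × 10^5
Stock = 1.32 PFU/mL × 1.5204 × 10^5 = 2.01 × 10^5 PFU/mL

2.01 × 10^5 PFU/mL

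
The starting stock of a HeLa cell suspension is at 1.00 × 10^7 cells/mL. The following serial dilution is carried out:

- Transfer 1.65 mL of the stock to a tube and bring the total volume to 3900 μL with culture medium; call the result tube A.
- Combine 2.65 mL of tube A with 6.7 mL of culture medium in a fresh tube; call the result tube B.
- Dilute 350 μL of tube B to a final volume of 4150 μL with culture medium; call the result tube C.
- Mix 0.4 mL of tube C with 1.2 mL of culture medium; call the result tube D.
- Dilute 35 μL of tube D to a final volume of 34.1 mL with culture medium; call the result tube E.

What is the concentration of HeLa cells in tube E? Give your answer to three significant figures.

Step 1: 1.65 mL brought to 3900 μL → factor 3.9/1.65 = 2.3636
Step 2: 2.65 mL + 6.7 mL = 9.35 mL total → factor 9.35/2.65 = 3.5283
Step 3: 350 μL brought to 4150 μL → factor 4150/350 = 11.857
Step 4: 0.4 mL + 1.2 mL = 1.6 mL total → factor 1.6/0.4 = 4
Step 5: 35 μL brought to 34.1 mL → factor 34100/35 = 974.29
Overall dilution factor = 2.3636 × 3.5283 × 11.857 × 4 × 974.29 = 3.8537 × 10^5
Final = 1.00 × 10^7 cells/mL / 3.8537 × 10^5 = 25.9 cells/mL

25.9 cells/mL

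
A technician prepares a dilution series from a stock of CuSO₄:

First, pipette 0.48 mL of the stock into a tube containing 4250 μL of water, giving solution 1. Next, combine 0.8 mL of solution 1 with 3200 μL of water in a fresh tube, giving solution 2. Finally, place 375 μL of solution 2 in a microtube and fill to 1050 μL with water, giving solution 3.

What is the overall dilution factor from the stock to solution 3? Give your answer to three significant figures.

138

Step 1: 0.48 mL + 4250 μL = 4.73 mL total → factor 4.73/0.48 = 9.8542
Step 2: 0.8 mL + 3200 μL = 4 mL total → factor 4/0.8 = 5
Step 3: 375 μL brought to 1050 μL → factor 1050/375 = 2.8
Overall dilution factor = 9.8542 × 5 × 2.8 = 137.96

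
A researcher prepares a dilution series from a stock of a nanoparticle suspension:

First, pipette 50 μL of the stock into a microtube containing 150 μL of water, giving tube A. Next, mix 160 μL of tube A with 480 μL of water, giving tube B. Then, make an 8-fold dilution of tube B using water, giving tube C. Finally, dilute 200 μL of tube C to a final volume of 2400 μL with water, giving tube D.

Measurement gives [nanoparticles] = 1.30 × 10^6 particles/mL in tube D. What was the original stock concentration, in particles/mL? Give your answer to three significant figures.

Step 1: 50 μL + 150 μL = 200 μL total → factor 200/50 = 4
Step 2: 160 μL + 480 μL = 640 μL total → factor 640/160 = 4
Step 3: 8-fold → factor 8
Step 4: 200 μL brought to 2400 μL → factor 2400/200 = 12
Overall dilution factor = 4 × 4 × 8 × 12 = 1536
Stock = 1.30 × 10^6 particles/mL × 1536 = 2.00 × 10^9 particles/mL

2.00 × 10^9 particles/mL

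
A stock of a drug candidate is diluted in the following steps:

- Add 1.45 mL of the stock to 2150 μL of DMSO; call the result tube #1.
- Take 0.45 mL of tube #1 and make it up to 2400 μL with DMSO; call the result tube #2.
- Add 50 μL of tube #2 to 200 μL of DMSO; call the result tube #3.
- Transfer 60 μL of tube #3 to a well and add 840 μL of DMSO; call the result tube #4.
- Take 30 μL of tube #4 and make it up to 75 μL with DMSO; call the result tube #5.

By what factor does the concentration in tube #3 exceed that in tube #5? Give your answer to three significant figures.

37.5

Step 1: 1.45 mL + 2150 μL = 3.6 mL total → factor 3.6/1.45 = 2.4828
Step 2: 0.45 mL brought to 2400 μL → factor 2.4/0.45 = 5.3333
Step 3: 50 μL + 200 μL = 250 μL total → factor 250/50 = 5
Step 4: 60 μL + 840 μL = 900 μL total → factor 900/60 = 15
Step 5: 30 μL brought to 75 μL → factor 75/30 = 2.5
Dilution factor to tube #3 = 66.207; to tube #5 = 2482.8
[tube #3]/[tube #5] = (factor to tube #5)/(factor to tube #3) = 2482.8/66.207 = 37.5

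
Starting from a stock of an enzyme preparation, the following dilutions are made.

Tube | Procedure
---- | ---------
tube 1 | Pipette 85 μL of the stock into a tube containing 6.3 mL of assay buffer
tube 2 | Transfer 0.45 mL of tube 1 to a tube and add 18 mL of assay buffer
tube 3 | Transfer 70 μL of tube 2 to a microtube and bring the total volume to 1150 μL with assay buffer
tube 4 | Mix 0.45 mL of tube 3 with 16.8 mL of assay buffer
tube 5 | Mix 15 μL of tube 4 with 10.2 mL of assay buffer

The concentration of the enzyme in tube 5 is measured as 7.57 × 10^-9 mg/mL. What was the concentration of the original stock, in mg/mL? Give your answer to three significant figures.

10.0 mg/mL

Step 1: 85 μL + 6.3 mL = 6385 μL total → factor 6385/85 = 75.118
Step 2: 0.45 mL + 18 mL = 18.45 mL total → factor 18.45/0.45 = 41
Step 3: 70 μL brought to 1150 μL → factor 1150/70 = 16.429
Step 4: 0.45 mL + 16.8 mL = 17.25 mL total → factor 17.25/0.45 = 38.333
Step 5: 15 μL + 10.2 mL = 10215 μL total → factor 10215/15 = 681
Overall dilution factor = 75.118 × 41 × 16.429 × 38.333 × 681 = 1.3208 × 10^9
Stock = 7.57 × 10^-9 mg/mL × 1.3208 × 10^9 = 10.0 mg/mL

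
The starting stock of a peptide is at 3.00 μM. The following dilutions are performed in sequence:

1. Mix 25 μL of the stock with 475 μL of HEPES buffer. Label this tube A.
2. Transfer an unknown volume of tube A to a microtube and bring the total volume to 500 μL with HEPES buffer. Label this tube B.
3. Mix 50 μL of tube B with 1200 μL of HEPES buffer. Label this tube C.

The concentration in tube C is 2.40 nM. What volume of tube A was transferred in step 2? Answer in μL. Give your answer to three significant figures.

200 μL

Step 1: 25 μL + 475 μL = 500 μL total → factor 500/25 = 20
Step 2: v brought to 500 μL → factor = 500 μL/v
Step 3: 50 μL + 1200 μL = 1250 μL total → factor 1250/50 = 25
Product of known-step factors = 500
Overall factor = 3.00 μM / (2.40 nM) = 1250
Step-2 factor = 1250 / 500 = 2.5
v = 500 μL / 2.5 = 200 μL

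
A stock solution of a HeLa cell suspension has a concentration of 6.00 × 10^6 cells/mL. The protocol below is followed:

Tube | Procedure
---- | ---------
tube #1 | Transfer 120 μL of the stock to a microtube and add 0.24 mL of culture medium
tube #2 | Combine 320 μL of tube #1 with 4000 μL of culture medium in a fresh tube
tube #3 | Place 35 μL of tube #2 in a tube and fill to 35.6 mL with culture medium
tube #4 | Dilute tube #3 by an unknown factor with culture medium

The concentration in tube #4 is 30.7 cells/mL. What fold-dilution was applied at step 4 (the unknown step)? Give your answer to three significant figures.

4.74-fold

Step 1: 120 μL + 0.24 mL = 360 μL total → factor 360/120 = 3
Step 2: 320 μL + 4000 μL = 4320 μL total → factor 4320/320 = 13.5
Step 3: 35 μL brought to 35.6 mL → factor 35600/35 = 1017.1
Step 4: unknown factor x
Product of known-step factors = 41194
Overall factor = 6.00 × 10^6 cells/mL / (30.7 cells/mL) = 1.9544 × 10^5
x = 1.9544 × 10^5 / 41194 = 4.74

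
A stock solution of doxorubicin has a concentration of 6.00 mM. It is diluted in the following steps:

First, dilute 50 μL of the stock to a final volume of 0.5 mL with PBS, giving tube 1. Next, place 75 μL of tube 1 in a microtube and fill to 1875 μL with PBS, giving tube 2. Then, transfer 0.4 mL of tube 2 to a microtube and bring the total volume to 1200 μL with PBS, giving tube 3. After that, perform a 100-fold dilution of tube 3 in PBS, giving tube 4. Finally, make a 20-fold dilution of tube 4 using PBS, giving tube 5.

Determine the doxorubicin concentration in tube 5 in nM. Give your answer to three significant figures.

4.00 nM

Step 1: 50 μL brought to 0.5 mL → factor 500/50 = 10
Step 2: 75 μL brought to 1875 μL → factor 1875/75 = 25
Step 3: 0.4 mL brought to 1200 μL → factor 1.2/0.4 = 3
Step 4: 100-fold → factor 100
Step 5: 20-fold → factor 20
Overall dilution factor = 10 × 25 × 3 × 100 × 20 = 1.5 × 10^6
Final = 6.00 mM / 1.5 × 10^6 = 4.000 × 10^-6 mM = 4.00 nM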